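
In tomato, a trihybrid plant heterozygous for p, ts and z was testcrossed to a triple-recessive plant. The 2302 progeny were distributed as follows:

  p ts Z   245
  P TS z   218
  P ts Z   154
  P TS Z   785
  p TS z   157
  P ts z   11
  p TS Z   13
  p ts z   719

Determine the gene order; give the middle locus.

p

The two most frequent reciprocal classes, p ts z and P TS Z, are the parental types, so the F1 was p ts z / P TS Z.
The two rarest classes, P ts z and p TS Z, are the double crossovers. Comparing them with the parentals, only the p allele has switched, so p is the middle locus and the order is ts – p – z.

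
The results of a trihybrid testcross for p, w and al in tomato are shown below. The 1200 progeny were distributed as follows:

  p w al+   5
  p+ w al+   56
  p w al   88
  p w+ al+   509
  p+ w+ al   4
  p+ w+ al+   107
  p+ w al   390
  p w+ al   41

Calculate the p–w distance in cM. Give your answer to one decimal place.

The two most frequent reciprocal classes, p w+ al+ and p+ w al, are the parental types, so the F1 was p w+ al+ / p+ w al.
The two rarest classes, p w al+ and p+ w+ al, are the double crossovers. Comparing them with the parentals, only the w allele has switched, so w is the middle locus and the order is p – w – al.
Crossovers in the p–w interval produce the single-crossover classes p+ w+ al+ and p w al (107 + 88 = 195) plus the double crossovers (9).
RF(p–w) = (195 + 9) / 1200 = 204/1200 = 0.1700 → 17.0 cM.

17.0 cM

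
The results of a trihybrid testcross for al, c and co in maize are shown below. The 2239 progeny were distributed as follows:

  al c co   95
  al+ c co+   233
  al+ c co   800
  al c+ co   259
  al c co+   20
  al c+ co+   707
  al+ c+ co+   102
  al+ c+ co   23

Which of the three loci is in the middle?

The two most frequent reciprocal classes, al c+ co+ and al+ c co, are the parental types, so the F1 was al c+ co+ / al+ c co.
The two rarest classes, al c co+ and al+ c+ co, are the double crossovers. Comparing them with the parentals, only the c allele has switched, so c is the middle locus and the order is co – c – al.

c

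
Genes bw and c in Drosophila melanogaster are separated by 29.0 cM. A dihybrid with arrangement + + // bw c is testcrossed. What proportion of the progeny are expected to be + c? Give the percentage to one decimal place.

14.5%

A map distance of 29.0 cM corresponds to a recombination frequency of 0.290.
The F1 is + + / bw c, so + c is a recombinant gamete class with expected frequency r/2 = 0.290/2 = 0.1450.
That is 0.1450 = 14.5% of the progeny.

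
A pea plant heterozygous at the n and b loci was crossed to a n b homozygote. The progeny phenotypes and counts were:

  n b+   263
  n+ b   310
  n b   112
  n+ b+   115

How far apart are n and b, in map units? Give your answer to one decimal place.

The two most frequent classes, n+ b (310) and n b+ (263), are the parental types, so the F1 was n+ b / n b+.
The recombinant classes are n+ b+ and n b: 115 + 112 = 227.
Recombination frequency = 227/800 = 0.2838 ≈ 28.4%, i.e. 28.4 map units.

28.4 map units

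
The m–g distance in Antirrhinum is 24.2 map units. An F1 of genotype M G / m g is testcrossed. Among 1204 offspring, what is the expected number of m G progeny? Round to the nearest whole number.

146

A map distance of 24.2 map units corresponds to a recombination frequency of 0.242.
The F1 is M G / m g, so m G is a recombinant gamete class with expected frequency r/2 = 0.242/2 = 0.1210.
Expected number = 0.1210 × 1204 = 145.68 ≈ 146.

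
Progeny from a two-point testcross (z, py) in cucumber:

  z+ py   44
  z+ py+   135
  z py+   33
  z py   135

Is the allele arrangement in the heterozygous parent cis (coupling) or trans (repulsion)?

cis

The two most frequent classes are z+ py+ (135) and z py (135); these are the parental (non-recombinant) types.
So the F1 carried z+ py+ on one chromosome and z py on the other — the recessive alleles are on the same chromosome (cis / coupling).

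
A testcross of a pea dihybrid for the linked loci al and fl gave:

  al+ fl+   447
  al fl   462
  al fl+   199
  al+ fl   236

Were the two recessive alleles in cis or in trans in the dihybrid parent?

The two most frequent classes are al+ fl+ (447) and al fl (462); these are the parental (non-recombinant) types.
So the F1 carried al+ fl+ on one chromosome and al fl on the other — the recessive alleles are on the same chromosome (cis / coupling).

cis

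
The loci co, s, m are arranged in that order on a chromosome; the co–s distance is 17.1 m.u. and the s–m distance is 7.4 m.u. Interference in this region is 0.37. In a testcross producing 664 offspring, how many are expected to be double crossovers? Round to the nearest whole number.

5

Map distances give recombination frequencies of 0.171 and 0.074 for the two intervals.
With interference 0.37 (so coincidence = 0.63), expected double-crossover frequency = 0.171 × 0.074 × 0.63 = 0.00797.
Expected number = 0.00797 × 664 = 5.29 ≈ 5.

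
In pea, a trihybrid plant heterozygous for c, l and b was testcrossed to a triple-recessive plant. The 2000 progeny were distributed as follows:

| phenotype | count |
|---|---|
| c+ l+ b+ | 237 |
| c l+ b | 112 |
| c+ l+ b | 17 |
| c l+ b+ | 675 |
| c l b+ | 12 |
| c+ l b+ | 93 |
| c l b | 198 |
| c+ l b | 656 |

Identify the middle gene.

l

The two most frequent reciprocal classes, c l+ b+ and c+ l b, are the parental types, so the F1 was c l+ b+ / c+ l b.
The two rarest classes, c l b+ and c+ l+ b, are the double crossovers. Comparing them with the parentals, only the l allele has switched, so l is the middle locus and the order is c – l – b.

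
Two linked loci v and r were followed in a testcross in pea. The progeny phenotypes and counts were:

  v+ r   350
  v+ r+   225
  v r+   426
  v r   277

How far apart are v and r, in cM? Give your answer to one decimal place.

39.3 cM

The two most frequent classes, v+ r (350) and v r+ (426), are the parental types, so the F1 was v+ r / v r+.
The recombinant classes are v+ r+ and v r: 225 + 277 = 502.
Recombination frequency = 502/1278 = 0.3928 ≈ 39.3%, i.e. 39.3 cM.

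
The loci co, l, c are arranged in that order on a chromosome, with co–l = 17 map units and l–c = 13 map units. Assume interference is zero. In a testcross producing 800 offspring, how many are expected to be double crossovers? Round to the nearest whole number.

18

Map distances give recombination frequencies of 0.170 and 0.130 for the two intervals.
With no interference, expected double-crossover frequency = 0.170 × 0.130 = 0.02210.
Expected number = 0.02210 × 800 = 17.68 ≈ 18.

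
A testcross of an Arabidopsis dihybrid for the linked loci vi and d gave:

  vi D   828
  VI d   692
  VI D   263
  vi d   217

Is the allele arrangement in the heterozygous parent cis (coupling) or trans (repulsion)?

The two most frequent classes are VI d (692) and vi D (828); these are the parental (non-recombinant) types.
So the F1 carried VI d on one chromosome and vi D on the other — the recessive alleles are on opposite chromosomes (trans / repulsion).

trans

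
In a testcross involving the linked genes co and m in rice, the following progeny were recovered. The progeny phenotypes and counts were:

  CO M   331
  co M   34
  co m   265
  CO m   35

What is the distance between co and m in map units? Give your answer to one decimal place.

The two most frequent classes, CO M (331) and co m (265), are the parental types, so the F1 was CO M / co m.
The recombinant classes are CO m and co M: 35 + 34 = 69.
Recombination frequency = 69/665 = 0.1038 ≈ 10.4%, i.e. 10.4 map units.

10.4 map units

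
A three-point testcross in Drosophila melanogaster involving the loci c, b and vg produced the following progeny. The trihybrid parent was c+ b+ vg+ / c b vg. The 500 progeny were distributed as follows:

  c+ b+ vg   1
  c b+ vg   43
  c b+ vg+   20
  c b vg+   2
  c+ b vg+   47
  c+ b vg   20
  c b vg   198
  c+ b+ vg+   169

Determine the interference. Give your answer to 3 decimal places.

0.625

The two rarest classes, c+ b+ vg and c b vg+, are the double crossovers. Comparing them with the parentals, only the vg allele has switched, so vg is the middle locus and the order is b – vg – c.
b–vg: (90 + 3)/500 = 0.1860; vg–c: (40 + 3)/500 = 0.0860.
Expected DCO frequency = 0.1860 × 0.0860 ≈ 0.01600; observed = 3/500 ≈ 0.00600.
Coefficient of coincidence = 0.00600/0.01600 ≈ 0.375; interference = 1 − 0.375 = 0.625.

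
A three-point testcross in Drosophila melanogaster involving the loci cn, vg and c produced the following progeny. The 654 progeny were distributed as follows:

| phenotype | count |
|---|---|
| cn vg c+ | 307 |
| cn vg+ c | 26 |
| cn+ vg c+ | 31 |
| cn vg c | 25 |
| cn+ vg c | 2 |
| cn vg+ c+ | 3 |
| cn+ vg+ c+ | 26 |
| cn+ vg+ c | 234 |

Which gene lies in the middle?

vg

The two most frequent reciprocal classes, cn+ vg+ c and cn vg c+, are the parental types, so the F1 was cn+ vg+ c / cn vg c+.
The two rarest classes, cn+ vg c and cn vg+ c+, are the double crossovers. Comparing them with the parentals, only the vg allele has switched, so vg is the middle locus and the order is c – vg – cn.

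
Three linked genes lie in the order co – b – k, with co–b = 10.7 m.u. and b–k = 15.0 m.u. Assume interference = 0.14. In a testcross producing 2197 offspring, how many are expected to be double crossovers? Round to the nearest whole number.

Map distances give recombination frequencies of 0.107 and 0.150 for the two intervals.
With interference 0.14 (so coincidence = 0.86), expected double-crossover frequency = 0.107 × 0.150 × 0.86 = 0.01380.
Expected number = 0.01380 × 2197 = 30.33 ≈ 30.

30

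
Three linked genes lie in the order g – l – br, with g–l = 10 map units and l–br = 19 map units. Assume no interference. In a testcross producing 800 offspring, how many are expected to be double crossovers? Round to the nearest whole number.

Map distances give recombination frequencies of 0.100 and 0.190 for the two intervals.
With no interference, expected double-crossover frequency = 0.100 × 0.190 = 0.01900.
Expected number = 0.01900 × 800 = 15.20 ≈ 15.

15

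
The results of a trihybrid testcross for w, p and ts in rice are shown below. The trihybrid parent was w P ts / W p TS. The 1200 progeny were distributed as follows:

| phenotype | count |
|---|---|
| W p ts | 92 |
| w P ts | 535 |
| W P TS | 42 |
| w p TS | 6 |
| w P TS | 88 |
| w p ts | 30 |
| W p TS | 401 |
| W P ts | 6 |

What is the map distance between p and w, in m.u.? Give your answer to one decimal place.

The two rarest classes, W P ts and w p TS, are the double crossovers. Comparing them with the parentals, only the w allele has switched, so w is the middle locus and the order is p – w – ts.
Crossovers in the p–w interval produce the single-crossover classes w p ts and W P TS (30 + 42 = 72) plus the double crossovers (12).
RF(p–w) = (72 + 12) / 1200 = 84/1200 = 0.0700 → 7.0 m.u.

7.0 m.u.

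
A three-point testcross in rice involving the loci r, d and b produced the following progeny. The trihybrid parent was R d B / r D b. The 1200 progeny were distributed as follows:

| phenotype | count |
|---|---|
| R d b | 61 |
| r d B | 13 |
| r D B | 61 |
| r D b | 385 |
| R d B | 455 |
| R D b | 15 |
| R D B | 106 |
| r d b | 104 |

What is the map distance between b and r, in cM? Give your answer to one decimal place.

12.5 cM

The two rarest classes, r d B and R D b, are the double crossovers. Comparing them with the parentals, only the r allele has switched, so r is the middle locus and the order is d – r – b.
Crossovers in the r–b interval produce the single-crossover classes R d b and r D B (61 + 61 = 122) plus the double crossovers (28).
RF(r–b) = (122 + 28) / 1200 = 150/1200 = 0.1250 → 12.5 cM.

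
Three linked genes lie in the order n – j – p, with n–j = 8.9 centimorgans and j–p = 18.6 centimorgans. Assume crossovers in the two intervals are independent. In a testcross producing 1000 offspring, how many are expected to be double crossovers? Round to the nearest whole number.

17

Map distances give recombination frequencies of 0.089 and 0.186 for the two intervals.
With no interference, expected double-crossover frequency = 0.089 × 0.186 = 0.01655.
Expected number = 0.01655 × 1000 = 16.55 ≈ 17.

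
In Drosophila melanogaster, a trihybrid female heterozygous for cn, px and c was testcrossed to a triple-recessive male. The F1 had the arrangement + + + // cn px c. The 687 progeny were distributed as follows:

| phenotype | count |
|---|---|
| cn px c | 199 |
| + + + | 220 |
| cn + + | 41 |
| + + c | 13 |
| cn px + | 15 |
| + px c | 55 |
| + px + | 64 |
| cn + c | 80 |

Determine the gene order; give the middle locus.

The two rarest classes, + + c and cn px +, are the double crossovers. Comparing them with the parentals, only the c allele has switched, so c is the middle locus and the order is px – c – cn.

c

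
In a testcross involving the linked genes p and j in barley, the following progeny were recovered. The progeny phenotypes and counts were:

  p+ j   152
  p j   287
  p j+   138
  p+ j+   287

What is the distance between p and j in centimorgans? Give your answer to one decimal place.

The two most frequent classes, p+ j+ (287) and p j (287), are the parental types, so the F1 was p+ j+ / p j.
The recombinant classes are p+ j and p j+: 152 + 138 = 290.
Recombination frequency = 290/864 = 0.3356 ≈ 33.6%, i.e. 33.6 centimorgans.

33.6 centimorgans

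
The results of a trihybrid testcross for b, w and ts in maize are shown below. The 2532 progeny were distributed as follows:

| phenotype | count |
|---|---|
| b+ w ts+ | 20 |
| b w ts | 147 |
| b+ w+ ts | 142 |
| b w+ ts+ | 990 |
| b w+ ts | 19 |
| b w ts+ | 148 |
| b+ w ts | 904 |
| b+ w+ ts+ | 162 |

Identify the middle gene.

ts

The two most frequent reciprocal classes, b w+ ts+ and b+ w ts, are the parental types, so the F1 was b w+ ts+ / b+ w ts.
The two rarest classes, b w+ ts and b+ w ts+, are the double crossovers. Comparing them with the parentals, only the ts allele has switched, so ts is the middle locus and the order is b – ts – w.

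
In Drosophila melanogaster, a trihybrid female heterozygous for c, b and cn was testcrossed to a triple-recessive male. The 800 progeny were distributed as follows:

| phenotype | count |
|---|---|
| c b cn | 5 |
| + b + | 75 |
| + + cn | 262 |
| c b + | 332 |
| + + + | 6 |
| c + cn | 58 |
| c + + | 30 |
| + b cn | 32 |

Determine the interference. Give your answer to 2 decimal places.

The two most frequent reciprocal classes, c b + and + + cn, are the parental types, so the F1 was c b + / + + cn.
The two rarest classes, c b cn and + + +, are the double crossovers. Comparing them with the parentals, only the cn allele has switched, so cn is the middle locus and the order is c – cn – b.
c–cn: (133 + 11)/800 = 0.1800; cn–b: (62 + 11)/800 = 0.0912.
Expected DCO frequency = 0.1800 × 0.0912 ≈ 0.01642; observed = 11/800 ≈ 0.01375.
Coefficient of coincidence = 0.01375/0.01642 ≈ 0.84; interference = 1 − 0.84 = 0.16.

0.16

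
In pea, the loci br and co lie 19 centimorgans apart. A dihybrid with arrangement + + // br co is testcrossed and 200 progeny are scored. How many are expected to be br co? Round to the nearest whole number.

81

A map distance of 19 centimorgans corresponds to a recombination frequency of 0.190.
The F1 is + + / br co, so br co is a parental gamete class with expected frequency (1 − r)/2 = 0.810/2 = 0.4050.
Expected number = 0.4050 × 200 = 81.00 ≈ 81.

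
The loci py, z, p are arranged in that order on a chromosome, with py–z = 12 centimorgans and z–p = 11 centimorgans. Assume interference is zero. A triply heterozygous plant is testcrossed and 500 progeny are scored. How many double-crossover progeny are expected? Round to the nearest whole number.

Map distances give recombination frequencies of 0.120 and 0.110 for the two intervals.
With no interference, expected double-crossover frequency = 0.120 × 0.110 = 0.01320.
Expected number = 0.01320 × 500 = 6.60 ≈ 7.

7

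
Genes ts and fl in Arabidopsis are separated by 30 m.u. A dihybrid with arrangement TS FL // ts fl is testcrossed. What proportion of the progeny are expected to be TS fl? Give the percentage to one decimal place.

A map distance of 30 m.u. corresponds to a recombination frequency of 0.300.
The F1 is TS FL / ts fl, so TS fl is a recombinant gamete class with expected frequency r/2 = 0.300/2 = 0.1500.
That is 0.1500 = 15.0% of the progeny.

15.0%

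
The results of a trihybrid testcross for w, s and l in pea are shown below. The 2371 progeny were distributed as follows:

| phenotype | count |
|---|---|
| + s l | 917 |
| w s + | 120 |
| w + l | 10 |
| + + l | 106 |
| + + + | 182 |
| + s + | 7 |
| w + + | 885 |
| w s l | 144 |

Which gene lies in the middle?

The two most frequent reciprocal classes, w + + and + s l, are the parental types, so the F1 was w + + / + s l.
The two rarest classes, w + l and + s +, are the double crossovers. Comparing them with the parentals, only the l allele has switched, so l is the middle locus and the order is s – l – w.

l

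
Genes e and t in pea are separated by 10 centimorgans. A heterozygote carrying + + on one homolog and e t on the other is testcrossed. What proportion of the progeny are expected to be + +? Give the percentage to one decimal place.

A map distance of 10 centimorgans corresponds to a recombination frequency of 0.100.
The F1 is + + / e t, so + + is a parental gamete class with expected frequency (1 − r)/2 = 0.900/2 = 0.4500.
That is 0.4500 = 45.0% of the progeny.

45.0%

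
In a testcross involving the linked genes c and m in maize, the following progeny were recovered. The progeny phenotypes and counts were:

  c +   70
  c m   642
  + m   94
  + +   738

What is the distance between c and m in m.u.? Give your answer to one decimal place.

The two most frequent classes, + + (738) and c m (642), are the parental types, so the F1 was + + / c m.
The recombinant classes are + m and c +: 94 + 70 = 164.
Recombination frequency = 164/1544 = 0.1062 ≈ 10.6%, i.e. 10.6 m.u.

10.6 m.u.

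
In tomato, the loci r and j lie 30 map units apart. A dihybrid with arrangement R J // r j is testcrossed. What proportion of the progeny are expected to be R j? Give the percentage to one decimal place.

15.0%

A map distance of 30 map units corresponds to a recombination frequency of 0.300.
The F1 is R J / r j, so R j is a recombinant gamete class with expected frequency r/2 = 0.300/2 = 0.1500.
That is 0.1500 = 15.0% of the progeny.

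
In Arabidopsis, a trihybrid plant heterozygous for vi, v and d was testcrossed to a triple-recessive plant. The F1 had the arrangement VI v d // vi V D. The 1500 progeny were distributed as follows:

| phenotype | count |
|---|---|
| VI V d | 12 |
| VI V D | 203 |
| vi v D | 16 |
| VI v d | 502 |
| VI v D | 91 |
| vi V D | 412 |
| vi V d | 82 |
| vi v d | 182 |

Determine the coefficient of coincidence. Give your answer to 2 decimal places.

0.51

The two rarest classes, VI V d and vi v D, are the double crossovers. Comparing them with the parentals, only the v allele has switched, so v is the middle locus and the order is d – v – vi.
d–v: (173 + 28)/1500 = 0.1340; v–vi: (385 + 28)/1500 = 0.2753.
Expected DCO frequency = 0.1340 × 0.2753 ≈ 0.03689; observed = 28/1500 ≈ 0.01867.
Coefficient of coincidence = 0.01867/0.03689 ≈ 0.51.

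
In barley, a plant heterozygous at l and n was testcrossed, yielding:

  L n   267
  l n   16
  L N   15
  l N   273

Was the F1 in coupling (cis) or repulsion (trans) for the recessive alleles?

The two most frequent classes are L n (267) and l N (273); these are the parental (non-recombinant) types.
So the F1 carried L n on one chromosome and l N on the other — the recessive alleles are on opposite chromosomes (trans / repulsion).

trans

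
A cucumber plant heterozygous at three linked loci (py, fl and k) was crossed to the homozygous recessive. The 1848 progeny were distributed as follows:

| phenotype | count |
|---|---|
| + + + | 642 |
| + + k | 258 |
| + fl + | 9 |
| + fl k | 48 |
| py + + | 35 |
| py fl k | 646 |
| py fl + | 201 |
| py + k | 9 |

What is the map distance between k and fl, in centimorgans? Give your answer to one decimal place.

25.8 centimorgans

The two most frequent reciprocal classes, + + + and py fl k, are the parental types, so the F1 was + + + / py fl k.
The two rarest classes, + fl + and py + k, are the double crossovers. Comparing them with the parentals, only the fl allele has switched, so fl is the middle locus and the order is py – fl – k.
Crossovers in the fl–k interval produce the single-crossover classes + + k and py fl + (258 + 201 = 459) plus the double crossovers (18).
RF(fl–k) = (459 + 18) / 1848 = 477/1848 = 0.2581 → 25.8 centimorgans.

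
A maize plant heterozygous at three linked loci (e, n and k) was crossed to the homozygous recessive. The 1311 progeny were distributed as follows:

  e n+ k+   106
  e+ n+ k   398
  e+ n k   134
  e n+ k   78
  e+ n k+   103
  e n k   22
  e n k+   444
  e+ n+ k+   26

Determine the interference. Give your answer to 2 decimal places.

The two most frequent reciprocal classes, e n k+ and e+ n+ k, are the parental types, so the F1 was e n k+ / e+ n+ k.
The two rarest classes, e n k and e+ n+ k+, are the double crossovers. Comparing them with the parentals, only the k allele has switched, so k is the middle locus and the order is n – k – e.
n–k: (240 + 48)/1311 = 0.2197; k–e: (181 + 48)/1311 = 0.1747.
Expected DCO frequency = 0.2197 × 0.1747 ≈ 0.03838; observed = 48/1311 ≈ 0.03661.
Coefficient of coincidence = 0.03661/0.03838 ≈ 0.95; interference = 1 − 0.95 = 0.05.

0.05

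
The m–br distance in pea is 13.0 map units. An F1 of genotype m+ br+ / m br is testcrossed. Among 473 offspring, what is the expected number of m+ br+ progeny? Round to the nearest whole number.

206

A map distance of 13.0 map units corresponds to a recombination frequency of 0.130.
The F1 is m+ br+ / m br, so m+ br+ is a parental gamete class with expected frequency (1 − r)/2 = 0.870/2 = 0.4350.
Expected number = 0.4350 × 473 = 205.75 ≈ 206.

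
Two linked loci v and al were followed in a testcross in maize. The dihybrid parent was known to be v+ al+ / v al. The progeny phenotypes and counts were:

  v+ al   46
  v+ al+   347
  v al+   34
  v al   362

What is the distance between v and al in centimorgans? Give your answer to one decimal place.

10.1 centimorgans

The recombinant classes are v+ al and v al+: 46 + 34 = 80.
Recombination frequency = 80/789 = 0.1014 ≈ 10.1%, i.e. 10.1 centimorgans.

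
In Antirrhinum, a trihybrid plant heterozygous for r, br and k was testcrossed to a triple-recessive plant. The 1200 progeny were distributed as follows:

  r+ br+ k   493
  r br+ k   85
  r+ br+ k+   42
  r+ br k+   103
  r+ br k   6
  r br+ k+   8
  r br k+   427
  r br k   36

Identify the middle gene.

The two most frequent reciprocal classes, r+ br+ k and r br k+, are the parental types, so the F1 was r+ br+ k / r br k+.
The two rarest classes, r+ br k and r br+ k+, are the double crossovers. Comparing them with the parentals, only the br allele has switched, so br is the middle locus and the order is r – br – k.

br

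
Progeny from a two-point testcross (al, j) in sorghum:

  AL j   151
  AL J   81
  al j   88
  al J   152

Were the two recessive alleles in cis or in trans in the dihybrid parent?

trans

The two most frequent classes are AL j (151) and al J (152); these are the parental (non-recombinant) types.
So the F1 carried AL j on one chromosome and al J on the other — the recessive alleles are on opposite chromosomes (trans / repulsion).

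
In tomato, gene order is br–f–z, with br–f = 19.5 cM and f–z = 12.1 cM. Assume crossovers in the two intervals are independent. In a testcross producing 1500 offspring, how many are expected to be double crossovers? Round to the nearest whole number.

Map distances give recombination frequencies of 0.195 and 0.121 for the two intervals.
With no interference, expected double-crossover frequency = 0.195 × 0.121 = 0.02360.
Expected number = 0.02360 × 1500 = 35.39 ≈ 35.

35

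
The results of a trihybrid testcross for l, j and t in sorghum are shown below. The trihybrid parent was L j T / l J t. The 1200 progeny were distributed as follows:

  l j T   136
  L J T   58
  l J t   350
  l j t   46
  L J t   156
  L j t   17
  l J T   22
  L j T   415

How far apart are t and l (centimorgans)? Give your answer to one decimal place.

27.6 centimorgans

The two rarest classes, L j t and l J T, are the double crossovers. Comparing them with the parentals, only the t allele has switched, so t is the middle locus and the order is l – t – j.
Crossovers in the l–t interval produce the single-crossover classes l j T and L J t (136 + 156 = 292) plus the double crossovers (39).
RF(l–t) = (292 + 39) / 1200 = 331/1200 = 0.2758 → 27.6 centimorgans.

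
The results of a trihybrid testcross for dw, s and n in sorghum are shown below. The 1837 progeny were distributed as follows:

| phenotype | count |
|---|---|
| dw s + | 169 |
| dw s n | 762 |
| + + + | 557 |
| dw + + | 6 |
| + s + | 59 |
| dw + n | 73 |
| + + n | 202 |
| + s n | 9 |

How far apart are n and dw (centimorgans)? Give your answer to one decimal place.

The two most frequent reciprocal classes, + + + and dw s n, are the parental types, so the F1 was + + + / dw s n.
The two rarest classes, dw + + and + s n, are the double crossovers. Comparing them with the parentals, only the dw allele has switched, so dw is the middle locus and the order is n – dw – s.
Crossovers in the n–dw interval produce the single-crossover classes + + n and dw s + (202 + 169 = 371) plus the double crossovers (15).
RF(n–dw) = (371 + 15) / 1837 = 386/1837 = 0.2101 → 21.0 centimorgans.

21.0 centimorgans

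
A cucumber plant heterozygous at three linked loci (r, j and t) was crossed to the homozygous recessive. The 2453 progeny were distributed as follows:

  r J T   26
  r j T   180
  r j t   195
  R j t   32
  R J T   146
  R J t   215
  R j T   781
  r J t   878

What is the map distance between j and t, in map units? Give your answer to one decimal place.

The two most frequent reciprocal classes, R j T and r J t, are the parental types, so the F1 was R j T / r J t.
The two rarest classes, R j t and r J T, are the double crossovers. Comparing them with the parentals, only the t allele has switched, so t is the middle locus and the order is j – t – r.
Crossovers in the j–t interval produce the single-crossover classes R J T and r j t (146 + 195 = 341) plus the double crossovers (58).
RF(j–t) = (341 + 58) / 2453 = 399/2453 = 0.1627 → 16.3 map units.

16.3 map units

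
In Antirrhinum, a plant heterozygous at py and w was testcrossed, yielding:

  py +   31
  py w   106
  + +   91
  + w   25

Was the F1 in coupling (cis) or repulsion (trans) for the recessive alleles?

cis

The two most frequent classes are + + (91) and py w (106); these are the parental (non-recombinant) types.
So the F1 carried + + on one chromosome and py w on the other — the recessive alleles are on the same chromosome (cis / coupling).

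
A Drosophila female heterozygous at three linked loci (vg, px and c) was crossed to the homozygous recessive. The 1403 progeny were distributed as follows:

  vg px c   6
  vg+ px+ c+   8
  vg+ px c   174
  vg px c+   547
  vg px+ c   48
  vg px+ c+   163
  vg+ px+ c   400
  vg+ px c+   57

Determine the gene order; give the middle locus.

The two most frequent reciprocal classes, vg+ px+ c and vg px c+, are the parental types, so the F1 was vg+ px+ c / vg px c+.
The two rarest classes, vg+ px+ c+ and vg px c, are the double crossovers. Comparing them with the parentals, only the c allele has switched, so c is the middle locus and the order is px – c – vg.

c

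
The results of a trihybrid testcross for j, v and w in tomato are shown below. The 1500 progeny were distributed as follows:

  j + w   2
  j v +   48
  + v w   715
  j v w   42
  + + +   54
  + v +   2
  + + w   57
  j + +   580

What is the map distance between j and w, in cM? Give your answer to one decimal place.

The two most frequent reciprocal classes, + v w and j + +, are the parental types, so the F1 was + v w / j + +.
The two rarest classes, + v + and j + w, are the double crossovers. Comparing them with the parentals, only the w allele has switched, so w is the middle locus and the order is v – w – j.
Crossovers in the w–j interval produce the single-crossover classes j v w and + + + (42 + 54 = 96) plus the double crossovers (4).
RF(w–j) = (96 + 4) / 1500 = 100/1500 = 0.0667 → 6.7 cM.

6.7 cM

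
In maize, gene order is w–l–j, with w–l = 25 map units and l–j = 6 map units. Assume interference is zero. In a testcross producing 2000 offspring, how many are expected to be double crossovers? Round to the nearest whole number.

Map distances give recombination frequencies of 0.250 and 0.060 for the two intervals.
With no interference, expected double-crossover frequency = 0.250 × 0.060 = 0.01500.
Expected number = 0.01500 × 2000 = 30.00 ≈ 30.

30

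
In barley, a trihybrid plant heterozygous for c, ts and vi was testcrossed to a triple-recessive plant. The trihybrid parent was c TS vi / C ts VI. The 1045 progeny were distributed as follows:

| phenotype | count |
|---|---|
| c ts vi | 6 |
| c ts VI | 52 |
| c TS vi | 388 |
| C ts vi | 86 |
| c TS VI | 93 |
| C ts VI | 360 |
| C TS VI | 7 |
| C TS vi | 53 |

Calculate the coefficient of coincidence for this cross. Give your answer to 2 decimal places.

The two rarest classes, c ts vi and C TS VI, are the double crossovers. Comparing them with the parentals, only the ts allele has switched, so ts is the middle locus and the order is vi – ts – c.
vi–ts: (179 + 13)/1045 = 0.1837; ts–c: (105 + 13)/1045 = 0.1129.
Expected DCO frequency = 0.1837 × 0.1129 ≈ 0.02074; observed = 13/1045 ≈ 0.01244.
Coefficient of coincidence = 0.01244/0.02074 ≈ 0.60.

0.60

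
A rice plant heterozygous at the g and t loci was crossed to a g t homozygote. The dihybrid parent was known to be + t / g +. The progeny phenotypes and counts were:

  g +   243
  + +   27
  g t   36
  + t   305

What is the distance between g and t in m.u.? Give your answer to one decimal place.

10.3 m.u.

The recombinant classes are + + and g t: 27 + 36 = 63.
Recombination frequency = 63/611 = 0.1031 ≈ 10.3%, i.e. 10.3 m.u.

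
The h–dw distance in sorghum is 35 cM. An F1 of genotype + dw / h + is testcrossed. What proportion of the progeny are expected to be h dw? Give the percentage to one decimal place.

A map distance of 35 cM corresponds to a recombination frequency of 0.350.
The F1 is + dw / h +, so h dw is a recombinant gamete class with expected frequency r/2 = 0.350/2 = 0.1750.
That is 0.1750 = 17.5% of the progeny.

17.5%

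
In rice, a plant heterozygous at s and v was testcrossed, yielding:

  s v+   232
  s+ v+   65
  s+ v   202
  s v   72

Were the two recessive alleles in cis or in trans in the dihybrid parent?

The two most frequent classes are s+ v (202) and s v+ (232); these are the parental (non-recombinant) types.
So the F1 carried s+ v on one chromosome and s v+ on the other — the recessive alleles are on opposite chromosomes (trans / repulsion).

trans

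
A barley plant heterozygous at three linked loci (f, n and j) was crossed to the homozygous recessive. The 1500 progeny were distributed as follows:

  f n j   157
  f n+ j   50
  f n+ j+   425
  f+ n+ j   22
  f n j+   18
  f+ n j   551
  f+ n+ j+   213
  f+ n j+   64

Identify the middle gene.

n

The two most frequent reciprocal classes, f n+ j+ and f+ n j, are the parental types, so the F1 was f n+ j+ / f+ n j.
The two rarest classes, f n j+ and f+ n+ j, are the double crossovers. Comparing them with the parentals, only the n allele has switched, so n is the middle locus and the order is j – n – f.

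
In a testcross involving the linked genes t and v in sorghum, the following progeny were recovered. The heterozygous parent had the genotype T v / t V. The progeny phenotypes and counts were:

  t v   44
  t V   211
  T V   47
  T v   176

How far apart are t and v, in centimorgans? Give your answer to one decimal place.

19.0 centimorgans

The recombinant classes are T V and t v: 47 + 44 = 91.
Recombination frequency = 91/478 = 0.1904 ≈ 19.0%, i.e. 19.0 centimorgans.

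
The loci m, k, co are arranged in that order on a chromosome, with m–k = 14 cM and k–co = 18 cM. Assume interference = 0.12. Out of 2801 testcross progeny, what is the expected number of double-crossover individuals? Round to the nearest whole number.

Map distances give recombination frequencies of 0.140 and 0.180 for the two intervals.
With interference 0.12 (so coincidence = 0.88), expected double-crossover frequency = 0.140 × 0.180 × 0.88 = 0.02218.
Expected number = 0.02218 × 2801 = 62.11 ≈ 62.

62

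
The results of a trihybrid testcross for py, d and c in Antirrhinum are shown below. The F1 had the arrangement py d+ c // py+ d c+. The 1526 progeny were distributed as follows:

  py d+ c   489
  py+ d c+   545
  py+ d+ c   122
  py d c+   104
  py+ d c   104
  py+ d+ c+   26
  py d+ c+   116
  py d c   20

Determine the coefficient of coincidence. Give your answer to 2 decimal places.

0.97

The two rarest classes, py d c and py+ d+ c+, are the double crossovers. Comparing them with the parentals, only the d allele has switched, so d is the middle locus and the order is py – d – c.
py–d: (226 + 46)/1526 = 0.1782; d–c: (220 + 46)/1526 = 0.1743.
Expected DCO frequency = 0.1782 × 0.1743 ≈ 0.03106; observed = 46/1526 ≈ 0.03014.
Coefficient of coincidence = 0.03014/0.03106 ≈ 0.97.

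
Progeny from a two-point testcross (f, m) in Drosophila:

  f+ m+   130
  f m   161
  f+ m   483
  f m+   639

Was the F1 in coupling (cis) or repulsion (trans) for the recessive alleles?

The two most frequent classes are f+ m (483) and f m+ (639); these are the parental (non-recombinant) types.
So the F1 carried f+ m on one chromosome and f m+ on the other — the recessive alleles are on opposite chromosomes (trans / repulsion).

trans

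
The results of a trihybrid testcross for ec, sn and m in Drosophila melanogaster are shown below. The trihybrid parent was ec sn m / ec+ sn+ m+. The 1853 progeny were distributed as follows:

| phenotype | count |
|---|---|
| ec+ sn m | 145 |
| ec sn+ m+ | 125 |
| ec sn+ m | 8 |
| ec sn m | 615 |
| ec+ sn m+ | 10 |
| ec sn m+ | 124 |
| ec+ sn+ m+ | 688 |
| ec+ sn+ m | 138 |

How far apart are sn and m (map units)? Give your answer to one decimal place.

The two rarest classes, ec sn+ m and ec+ sn m+, are the double crossovers. Comparing them with the parentals, only the sn allele has switched, so sn is the middle locus and the order is m – sn – ec.
Crossovers in the m–sn interval produce the single-crossover classes ec sn m+ and ec+ sn+ m (124 + 138 = 262) plus the double crossovers (18).
RF(m–sn) = (262 + 18) / 1853 = 280/1853 = 0.1511 → 15.1 map units.

15.1 map units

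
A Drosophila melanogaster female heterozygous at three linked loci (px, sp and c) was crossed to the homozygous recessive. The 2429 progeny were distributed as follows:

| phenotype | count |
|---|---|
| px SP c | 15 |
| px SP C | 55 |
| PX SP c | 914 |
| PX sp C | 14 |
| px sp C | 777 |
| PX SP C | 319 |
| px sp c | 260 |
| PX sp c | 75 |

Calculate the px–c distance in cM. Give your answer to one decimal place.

25.0 cM

The two most frequent reciprocal classes, px sp C and PX SP c, are the parental types, so the F1 was px sp C / PX SP c.
The two rarest classes, PX sp C and px SP c, are the double crossovers. Comparing them with the parentals, only the px allele has switched, so px is the middle locus and the order is sp – px – c.
Crossovers in the px–c interval produce the single-crossover classes px sp c and PX SP C (260 + 319 = 579) plus the double crossovers (29).
RF(px–c) = (579 + 29) / 2429 = 608/2429 = 0.2503 → 25.0 cM.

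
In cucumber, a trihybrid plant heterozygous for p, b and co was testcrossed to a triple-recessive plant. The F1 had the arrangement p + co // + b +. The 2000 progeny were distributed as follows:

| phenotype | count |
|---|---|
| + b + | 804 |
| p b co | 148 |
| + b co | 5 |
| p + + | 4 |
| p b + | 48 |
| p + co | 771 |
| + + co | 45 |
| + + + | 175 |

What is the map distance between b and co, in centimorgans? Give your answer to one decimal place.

16.6 centimorgans

The two rarest classes, p + + and + b co, are the double crossovers. Comparing them with the parentals, only the co allele has switched, so co is the middle locus and the order is p – co – b.
Crossovers in the co–b interval produce the single-crossover classes p b co and + + + (148 + 175 = 323) plus the double crossovers (9).
RF(co–b) = (323 + 9) / 2000 = 332/2000 = 0.1660 → 16.6 centimorgans.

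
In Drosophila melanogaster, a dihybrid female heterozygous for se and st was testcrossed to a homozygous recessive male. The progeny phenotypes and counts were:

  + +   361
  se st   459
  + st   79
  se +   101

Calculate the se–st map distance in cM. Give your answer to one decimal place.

18.0 cM

The two most frequent classes, + + (361) and se st (459), are the parental types, so the F1 was + + / se st.
The recombinant classes are + st and se +: 79 + 101 = 180.
Recombination frequency = 180/1000 = 0.1800 ≈ 18.0%, i.e. 18.0 cM.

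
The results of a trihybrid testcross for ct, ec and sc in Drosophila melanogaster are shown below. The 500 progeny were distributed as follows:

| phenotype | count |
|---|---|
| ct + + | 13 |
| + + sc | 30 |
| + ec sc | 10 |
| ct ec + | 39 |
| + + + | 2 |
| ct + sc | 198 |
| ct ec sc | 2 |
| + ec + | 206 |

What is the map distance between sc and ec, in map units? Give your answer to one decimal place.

5.4 map units

The two most frequent reciprocal classes, + ec + and ct + sc, are the parental types, so the F1 was + ec + / ct + sc.
The two rarest classes, + + + and ct ec sc, are the double crossovers. Comparing them with the parentals, only the ec allele has switched, so ec is the middle locus and the order is ct – ec – sc.
Crossovers in the ec–sc interval produce the single-crossover classes + ec sc and ct + + (10 + 13 = 23) plus the double crossovers (4).
RF(ec–sc) = (23 + 4) / 500 = 27/500 = 0.0540 → 5.4 map units.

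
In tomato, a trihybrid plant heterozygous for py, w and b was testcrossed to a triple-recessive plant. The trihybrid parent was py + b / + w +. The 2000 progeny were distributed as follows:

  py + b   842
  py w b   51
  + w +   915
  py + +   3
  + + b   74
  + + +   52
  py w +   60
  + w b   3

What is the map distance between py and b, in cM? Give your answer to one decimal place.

The two rarest classes, py + + and + w b, are the double crossovers. Comparing them with the parentals, only the b allele has switched, so b is the middle locus and the order is py – b – w.
Crossovers in the py–b interval produce the single-crossover classes + + b and py w + (74 + 60 = 134) plus the double crossovers (6).
RF(py–b) = (134 + 6) / 2000 = 140/2000 = 0.0700 → 7.0 cM.

7.0 cM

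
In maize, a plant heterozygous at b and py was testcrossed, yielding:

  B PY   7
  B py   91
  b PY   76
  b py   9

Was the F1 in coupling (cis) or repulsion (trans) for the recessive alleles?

The two most frequent classes are B py (91) and b PY (76); these are the parental (non-recombinant) types.
So the F1 carried B py on one chromosome and b PY on the other — the recessive alleles are on opposite chromosomes (trans / repulsion).

trans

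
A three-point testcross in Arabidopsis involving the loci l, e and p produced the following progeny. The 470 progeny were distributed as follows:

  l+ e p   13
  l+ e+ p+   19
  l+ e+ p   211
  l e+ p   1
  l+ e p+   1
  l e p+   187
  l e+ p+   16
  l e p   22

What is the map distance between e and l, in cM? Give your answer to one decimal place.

The two most frequent reciprocal classes, l e p+ and l+ e+ p, are the parental types, so the F1 was l e p+ / l+ e+ p.
The two rarest classes, l+ e p+ and l e+ p, are the double crossovers. Comparing them with the parentals, only the l allele has switched, so l is the middle locus and the order is p – l – e.
Crossovers in the l–e interval produce the single-crossover classes l e+ p+ and l+ e p (16 + 13 = 29) plus the double crossovers (2).
RF(l–e) = (29 + 2) / 470 = 31/470 = 0.0660 → 6.6 cM.

6.6 cM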